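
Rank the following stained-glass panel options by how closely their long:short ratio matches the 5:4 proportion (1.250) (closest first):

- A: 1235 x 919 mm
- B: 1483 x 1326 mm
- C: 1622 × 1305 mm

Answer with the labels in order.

C, A, B

A: 1235/919 ≈ 1.344 → |1.344 − 1.250| = 0.094
B: 1483/1326 ≈ 1.118 → |1.118 − 1.250| = 0.132
C: 1622/1305 ≈ 1.243 → |1.243 − 1.250| = 0.007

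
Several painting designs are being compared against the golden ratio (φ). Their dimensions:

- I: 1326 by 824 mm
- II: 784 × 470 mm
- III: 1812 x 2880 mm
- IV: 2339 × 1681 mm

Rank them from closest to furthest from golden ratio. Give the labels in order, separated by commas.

I, III, II, IV

Ratios: I = 1326 / 824 ≈ 1.609; II = 784 / 470 ≈ 1.668; III = 2880 / 1812 ≈ 1.589; IV = 2339 / 1681 ≈ 1.391.
|Δ from 1.618|: I 0.009; II 0.050; III 0.029; IV 0.227.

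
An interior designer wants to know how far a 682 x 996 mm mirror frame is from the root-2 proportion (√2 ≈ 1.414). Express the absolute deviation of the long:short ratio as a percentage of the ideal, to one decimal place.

Ratio = 996 / 682 ≈ 1.4604.
Ideal root-2 ≈ 1.4142. |1.4604 − 1.4142| / 1.4142 ≈ 3.27% → 3.3%.

3.3%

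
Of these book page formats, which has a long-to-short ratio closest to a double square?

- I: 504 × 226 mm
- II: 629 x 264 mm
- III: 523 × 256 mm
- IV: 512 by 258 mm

IV

Target 2:1 ≈ 2.000.
I: 2.230 (Δ0.230)  II: 2.383 (Δ0.383)  III: 2.043 (Δ0.043)  IV: 1.984 (Δ0.016)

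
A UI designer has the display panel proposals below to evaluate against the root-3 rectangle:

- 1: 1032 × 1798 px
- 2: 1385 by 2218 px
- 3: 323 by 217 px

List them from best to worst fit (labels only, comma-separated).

1: 1798/1032 ≈ 1.742 → |1.742 − 1.732| = 0.010
2: 2218/1385 ≈ 1.601 → |1.601 − 1.732| = 0.131
3: 323/217 ≈ 1.488 → |1.488 − 1.732| = 0.244

1, 2, 3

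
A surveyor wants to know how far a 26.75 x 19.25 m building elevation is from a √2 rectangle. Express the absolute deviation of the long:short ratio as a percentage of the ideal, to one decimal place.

Ratio = 26.75 / 19.25 ≈ 1.3896.
Ideal root-2 ≈ 1.4142. |1.3896 − 1.4142| / 1.4142 ≈ 1.74% → 1.7%.

1.7%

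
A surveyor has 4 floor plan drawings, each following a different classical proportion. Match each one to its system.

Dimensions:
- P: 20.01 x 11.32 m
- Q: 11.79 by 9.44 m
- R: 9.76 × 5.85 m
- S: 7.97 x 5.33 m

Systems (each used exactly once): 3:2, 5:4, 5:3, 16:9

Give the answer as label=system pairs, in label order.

P=16:9, Q=5:4, R=5:3, S=3:2

Ratios: P ≈ 1.768; Q ≈ 1.249; R ≈ 1.668; S ≈ 1.495.
Targets: 3:2 ≈ 1.500; 5:4 ≈ 1.250; 5:3 ≈ 1.667; 16:9 ≈ 1.778.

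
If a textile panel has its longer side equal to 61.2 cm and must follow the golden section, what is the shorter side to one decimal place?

37.8 cm

golden ratio ≈ 1.61803.
Shorter side = 61.2 ÷ 1.61803 ≈ 37.824 → 37.8 cm.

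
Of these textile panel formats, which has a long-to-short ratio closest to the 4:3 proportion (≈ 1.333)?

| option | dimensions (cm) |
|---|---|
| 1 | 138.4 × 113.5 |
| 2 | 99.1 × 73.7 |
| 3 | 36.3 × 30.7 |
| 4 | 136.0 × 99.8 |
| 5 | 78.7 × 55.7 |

2

Target 4:3 ≈ 1.333.
1: 1.219 (Δ0.114)  2: 1.345 (Δ0.012)  3: 1.182 (Δ0.151)  4: 1.363 (Δ0.030)  5: 1.413 (Δ0.080)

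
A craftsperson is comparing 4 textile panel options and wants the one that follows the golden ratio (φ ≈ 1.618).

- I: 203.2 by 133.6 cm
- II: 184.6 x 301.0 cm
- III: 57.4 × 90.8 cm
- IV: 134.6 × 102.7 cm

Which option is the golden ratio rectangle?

II

Target golden ratio ≈ 1.618.
I: 1.521 (Δ0.097)  II: 1.631 (Δ0.013)  III: 1.582 (Δ0.036)  IV: 1.311 (Δ0.307)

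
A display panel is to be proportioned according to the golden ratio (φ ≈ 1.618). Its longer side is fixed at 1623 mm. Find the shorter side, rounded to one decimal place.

1003.1 mm

golden ratio ≈ 1.61803.
Shorter side = 1623 ÷ 1.61803 ≈ 1003.072 → 1003.1 mm.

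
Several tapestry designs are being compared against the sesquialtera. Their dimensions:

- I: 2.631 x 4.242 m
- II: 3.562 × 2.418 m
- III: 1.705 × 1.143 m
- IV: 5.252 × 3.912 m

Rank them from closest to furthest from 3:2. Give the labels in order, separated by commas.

III, II, I, IV

Ratios: I = 4.242 / 2.631 ≈ 1.612; II = 3.562 / 2.418 ≈ 1.473; III = 1.705 / 1.143 ≈ 1.492; IV = 5.252 / 3.912 ≈ 1.343.
|Δ from 1.500|: I 0.112; II 0.027; III 0.008; IV 0.157.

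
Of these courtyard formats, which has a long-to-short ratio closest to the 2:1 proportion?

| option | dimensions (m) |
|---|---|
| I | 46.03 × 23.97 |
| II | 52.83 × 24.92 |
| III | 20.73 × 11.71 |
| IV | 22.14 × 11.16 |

Target 2:1 ≈ 2.000.
I: 1.920 (Δ0.080)  II: 2.120 (Δ0.120)  III: 1.770 (Δ0.230)  IV: 1.984 (Δ0.016)

IV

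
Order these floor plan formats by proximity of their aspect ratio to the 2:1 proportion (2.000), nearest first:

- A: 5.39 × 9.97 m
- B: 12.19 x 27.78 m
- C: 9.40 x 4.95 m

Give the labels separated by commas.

C, A, B

A: 9.97/5.39 ≈ 1.850 → |1.850 − 2.000| = 0.150
B: 27.78/12.19 ≈ 2.279 → |2.279 − 2.000| = 0.279
C: 9.40/4.95 ≈ 1.899 → |1.899 − 2.000| = 0.101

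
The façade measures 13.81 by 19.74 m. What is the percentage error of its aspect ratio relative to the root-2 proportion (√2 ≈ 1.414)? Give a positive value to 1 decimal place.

Ratio = 19.74 / 13.81 ≈ 1.4294.
Ideal root-2 ≈ 1.4142. |1.4294 − 1.4142| / 1.4142 ≈ 1.07% → 1.1%.

1.1%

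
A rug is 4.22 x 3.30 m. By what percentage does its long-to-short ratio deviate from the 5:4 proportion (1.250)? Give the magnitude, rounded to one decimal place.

Ratio = 4.22 / 3.30 ≈ 1.2788.
Ideal 5:4 = 1.2500. |1.2788 − 1.2500| / 1.2500 ≈ 2.30% → 2.3%.

2.3%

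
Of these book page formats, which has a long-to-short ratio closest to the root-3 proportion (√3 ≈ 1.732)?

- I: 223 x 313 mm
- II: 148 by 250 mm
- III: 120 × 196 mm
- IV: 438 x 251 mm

Ratios (long/short): I ≈ 1.404; II ≈ 1.689; III ≈ 1.633; IV ≈ 1.745.
root-3 ≈ 1.732; option IV is nearest (Δ 0.013).

IV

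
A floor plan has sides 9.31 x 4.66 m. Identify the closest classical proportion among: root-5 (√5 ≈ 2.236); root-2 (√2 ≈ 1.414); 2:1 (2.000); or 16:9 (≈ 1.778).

2:1

9.31/4.66 ≈ 1.998. Nearest candidates are 2:1 (2.000, off by 0.002) and 16:9 (1.778, off by 0.220).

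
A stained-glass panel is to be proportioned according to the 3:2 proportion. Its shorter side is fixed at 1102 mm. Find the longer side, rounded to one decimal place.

3:2 = 1.50000.
Longer side = 1102 × 1.50000 ≈ 1653.000 → 1653.0 mm.

1653.0 mm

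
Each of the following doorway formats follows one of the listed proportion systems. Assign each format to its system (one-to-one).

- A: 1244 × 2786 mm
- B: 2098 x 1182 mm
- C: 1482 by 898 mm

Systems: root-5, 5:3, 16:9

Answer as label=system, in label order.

A = 2786/1244 ≈ 2.240 → root-5 (2.236)
B = 2098/1182 ≈ 1.775 → 16:9 (1.778)
C = 1482/898 ≈ 1.650 → 5:3 (1.667)

A=root-5, B=16:9, C=5:3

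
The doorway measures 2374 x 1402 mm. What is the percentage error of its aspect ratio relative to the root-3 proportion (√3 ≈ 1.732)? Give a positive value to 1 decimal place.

Ratio = 2374 / 1402 ≈ 1.6933.
Ideal root-3 ≈ 1.7321. |1.6933 − 1.7321| / 1.7321 ≈ 2.24% → 2.2%.

2.2%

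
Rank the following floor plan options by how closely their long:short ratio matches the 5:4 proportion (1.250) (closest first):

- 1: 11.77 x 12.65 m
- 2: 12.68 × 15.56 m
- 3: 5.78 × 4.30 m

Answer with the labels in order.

Ratios: 1 = 12.65 / 11.77 ≈ 1.075; 2 = 15.56 / 12.68 ≈ 1.227; 3 = 5.78 / 4.30 ≈ 1.344.
|Δ from 1.250|: 1 0.175; 2 0.023; 3 0.094.

2, 3, 1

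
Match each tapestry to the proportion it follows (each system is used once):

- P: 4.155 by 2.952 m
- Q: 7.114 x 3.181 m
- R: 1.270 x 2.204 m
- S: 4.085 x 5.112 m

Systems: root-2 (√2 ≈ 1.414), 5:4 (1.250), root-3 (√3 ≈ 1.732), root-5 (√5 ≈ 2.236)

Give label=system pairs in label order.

P=root-2, Q=root-5, R=root-3, S=5:4

P = 4.155/2.952 ≈ 1.408 → root-2 (1.414)
Q = 7.114/3.181 ≈ 2.236 → root-5 (2.236)
R = 2.204/1.270 ≈ 1.735 → root-3 (1.732)
S = 5.112/4.085 ≈ 1.251 → 5:4 (1.250)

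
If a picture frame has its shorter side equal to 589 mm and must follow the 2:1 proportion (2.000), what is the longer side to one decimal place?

2:1 = 2.00000.
Longer side = 589 × 2.00000 ≈ 1178.000 → 1178.0 mm.

1178.0 mm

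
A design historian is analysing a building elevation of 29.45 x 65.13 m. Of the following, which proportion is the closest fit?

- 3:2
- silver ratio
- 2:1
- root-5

root-5

Ratio = 65.13 / 29.45 ≈ 2.212.
Distances: 3:2 1.500 (Δ 0.712); silver ratio 2.414 (Δ 0.202); 2:1 2.000 (Δ 0.212); root-5 2.236 (Δ 0.024).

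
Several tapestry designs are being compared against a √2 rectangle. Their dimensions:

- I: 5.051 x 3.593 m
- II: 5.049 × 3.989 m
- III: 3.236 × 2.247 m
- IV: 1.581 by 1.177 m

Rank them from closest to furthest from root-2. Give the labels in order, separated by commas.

I, III, IV, II

Ratios: I = 5.051 / 3.593 ≈ 1.406; II = 5.049 / 3.989 ≈ 1.266; III = 3.236 / 2.247 ≈ 1.440; IV = 1.581 / 1.177 ≈ 1.343.
|Δ from 1.414|: I 0.008; II 0.148; III 0.026; IV 0.071.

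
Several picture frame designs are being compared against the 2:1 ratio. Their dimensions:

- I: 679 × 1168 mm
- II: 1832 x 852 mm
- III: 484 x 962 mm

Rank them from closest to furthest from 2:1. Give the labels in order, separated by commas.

III, II, I

I: 1168/679 ≈ 1.720 → |1.720 − 2.000| = 0.280
II: 1832/852 ≈ 2.150 → |2.150 − 2.000| = 0.150
III: 962/484 ≈ 1.988 → |1.988 − 2.000| = 0.012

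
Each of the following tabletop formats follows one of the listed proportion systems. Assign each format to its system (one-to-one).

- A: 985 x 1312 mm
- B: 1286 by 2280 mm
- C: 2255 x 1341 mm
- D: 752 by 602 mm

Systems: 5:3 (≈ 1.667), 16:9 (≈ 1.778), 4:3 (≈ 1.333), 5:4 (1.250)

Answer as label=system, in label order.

A=4:3, B=16:9, C=5:3, D=5:4

A = 1312/985 ≈ 1.332 → 4:3 (1.333)
B = 2280/1286 ≈ 1.773 → 16:9 (1.778)
C = 2255/1341 ≈ 1.682 → 5:3 (1.667)
D = 752/602 ≈ 1.249 → 5:4 (1.250)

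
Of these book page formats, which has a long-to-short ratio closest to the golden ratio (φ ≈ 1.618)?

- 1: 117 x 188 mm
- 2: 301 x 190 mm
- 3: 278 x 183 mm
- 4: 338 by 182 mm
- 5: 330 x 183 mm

Ratios (long/short): 1 ≈ 1.607; 2 ≈ 1.584; 3 ≈ 1.519; 4 ≈ 1.857; 5 ≈ 1.803.
golden ratio ≈ 1.618; option 1 is nearest (Δ 0.011).

1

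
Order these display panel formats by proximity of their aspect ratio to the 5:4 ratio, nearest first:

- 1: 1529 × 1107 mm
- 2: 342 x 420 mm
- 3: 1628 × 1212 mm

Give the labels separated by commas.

Ratios: 1 = 1529 / 1107 ≈ 1.381; 2 = 420 / 342 ≈ 1.228; 3 = 1628 / 1212 ≈ 1.343.
|Δ from 1.250|: 1 0.131; 2 0.022; 3 0.093.

2, 3, 1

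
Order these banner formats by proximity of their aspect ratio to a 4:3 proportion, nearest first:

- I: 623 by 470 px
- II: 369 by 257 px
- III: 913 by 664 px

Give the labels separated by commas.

Ratios: I = 623 / 470 ≈ 1.326; II = 369 / 257 ≈ 1.436; III = 913 / 664 ≈ 1.375.
|Δ from 1.333|: I 0.007; II 0.103; III 0.042.

I, III, II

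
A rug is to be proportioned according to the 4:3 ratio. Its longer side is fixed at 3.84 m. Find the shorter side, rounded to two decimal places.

4:3 ≈ 1.33333.
Shorter side = 3.84 ÷ 1.33333 ≈ 2.8800 → 2.88 m.

2.88 m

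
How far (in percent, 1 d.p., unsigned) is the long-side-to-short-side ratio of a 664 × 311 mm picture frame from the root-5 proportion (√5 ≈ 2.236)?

Ratio = 664 / 311 ≈ 2.1350.
Ideal root-5 ≈ 2.2361. |2.1350 − 2.2361| / 2.2361 ≈ 4.52% → 4.5%.

4.5%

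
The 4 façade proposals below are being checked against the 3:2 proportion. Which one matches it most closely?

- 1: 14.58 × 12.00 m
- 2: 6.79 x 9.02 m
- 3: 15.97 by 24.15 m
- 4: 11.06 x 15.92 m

Ratios (long/short): 1 ≈ 1.215; 2 ≈ 1.328; 3 ≈ 1.512; 4 ≈ 1.439.
3:2 ≈ 1.500; option 3 is nearest (Δ 0.012).

3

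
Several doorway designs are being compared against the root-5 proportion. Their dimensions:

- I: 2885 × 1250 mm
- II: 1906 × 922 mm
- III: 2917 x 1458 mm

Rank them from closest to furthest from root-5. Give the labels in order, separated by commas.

I, II, III

I: 2885/1250 ≈ 2.308 → |2.308 − 2.236| = 0.072
II: 1906/922 ≈ 2.067 → |2.067 − 2.236| = 0.169
III: 2917/1458 ≈ 2.001 → |2.001 − 2.236| = 0.235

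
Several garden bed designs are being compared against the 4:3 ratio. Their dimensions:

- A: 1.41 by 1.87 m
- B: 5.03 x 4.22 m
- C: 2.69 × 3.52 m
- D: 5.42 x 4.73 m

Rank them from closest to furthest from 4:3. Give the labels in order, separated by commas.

A, C, B, D

A: 1.87/1.41 ≈ 1.326 → |1.326 − 1.333| = 0.007
B: 5.03/4.22 ≈ 1.192 → |1.192 − 1.333| = 0.141
C: 3.52/2.69 ≈ 1.309 → |1.309 − 1.333| = 0.024
D: 5.42/4.73 ≈ 1.146 → |1.146 − 1.333| = 0.187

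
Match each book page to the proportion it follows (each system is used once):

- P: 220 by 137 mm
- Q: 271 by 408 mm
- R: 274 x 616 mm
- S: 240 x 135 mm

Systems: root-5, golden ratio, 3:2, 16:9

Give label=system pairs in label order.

Ratios: P ≈ 1.606; Q ≈ 1.506; R ≈ 2.248; S ≈ 1.778.
Targets: root-5 ≈ 2.236; golden ratio ≈ 1.618; 3:2 ≈ 1.500; 16:9 ≈ 1.778.

P=golden ratio, Q=3:2, R=root-5, S=16:9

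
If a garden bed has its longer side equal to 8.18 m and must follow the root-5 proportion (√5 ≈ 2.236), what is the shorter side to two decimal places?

3.66 m

root-5 ≈ 2.23607.
Shorter side = 8.18 ÷ 2.23607 ≈ 3.6582 → 3.66 m.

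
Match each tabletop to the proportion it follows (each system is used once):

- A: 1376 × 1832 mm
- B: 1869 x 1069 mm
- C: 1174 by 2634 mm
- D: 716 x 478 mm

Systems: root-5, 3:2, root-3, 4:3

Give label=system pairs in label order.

Ratios: A ≈ 1.331; B ≈ 1.748; C ≈ 2.244; D ≈ 1.498.
Targets: root-5 ≈ 2.236; 3:2 ≈ 1.500; root-3 ≈ 1.732; 4:3 ≈ 1.333.

A=4:3, B=root-3, C=root-5, D=3:2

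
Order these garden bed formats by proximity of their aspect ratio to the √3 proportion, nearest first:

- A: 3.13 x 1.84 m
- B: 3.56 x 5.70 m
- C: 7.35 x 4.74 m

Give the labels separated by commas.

Ratios: A = 3.13 / 1.84 ≈ 1.701; B = 5.70 / 3.56 ≈ 1.601; C = 7.35 / 4.74 ≈ 1.551.
|Δ from 1.732|: A 0.031; B 0.131; C 0.181.

A, B, C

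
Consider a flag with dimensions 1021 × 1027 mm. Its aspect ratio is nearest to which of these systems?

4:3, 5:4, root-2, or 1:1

1027/1021 ≈ 1.006. Nearest candidates are 1:1 (1.000, off by 0.006) and 5:4 (1.250, off by 0.244).

1:1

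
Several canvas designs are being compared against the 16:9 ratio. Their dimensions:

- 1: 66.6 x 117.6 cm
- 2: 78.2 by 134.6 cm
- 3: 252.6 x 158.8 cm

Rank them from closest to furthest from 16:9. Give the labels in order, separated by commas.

1: 117.6/66.6 ≈ 1.766 → |1.766 − 1.778| = 0.012
2: 134.6/78.2 ≈ 1.721 → |1.721 − 1.778| = 0.057
3: 252.6/158.8 ≈ 1.591 → |1.591 − 1.778| = 0.187

1, 2, 3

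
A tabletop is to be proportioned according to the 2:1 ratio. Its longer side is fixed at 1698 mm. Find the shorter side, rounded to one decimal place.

2:1 = 2.00000.
Shorter side = 1698 ÷ 2.00000 ≈ 849.000 → 849.0 mm.

849.0 mm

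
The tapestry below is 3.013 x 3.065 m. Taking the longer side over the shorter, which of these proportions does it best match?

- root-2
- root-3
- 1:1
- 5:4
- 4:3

1:1

Ratio = 3.065 / 3.013 ≈ 1.017.
Distances: root-2 1.414 (Δ 0.397); root-3 1.732 (Δ 0.715); 1:1 1.000 (Δ 0.017); 5:4 1.250 (Δ 0.233); 4:3 1.333 (Δ 0.316).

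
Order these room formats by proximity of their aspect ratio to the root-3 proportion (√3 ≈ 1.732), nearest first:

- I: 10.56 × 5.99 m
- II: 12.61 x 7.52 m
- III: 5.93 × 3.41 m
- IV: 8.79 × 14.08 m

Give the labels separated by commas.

III, I, II, IV

Ratios: I = 10.56 / 5.99 ≈ 1.763; II = 12.61 / 7.52 ≈ 1.677; III = 5.93 / 3.41 ≈ 1.739; IV = 14.08 / 8.79 ≈ 1.602.
|Δ from 1.732|: I 0.031; II 0.055; III 0.007; IV 0.130.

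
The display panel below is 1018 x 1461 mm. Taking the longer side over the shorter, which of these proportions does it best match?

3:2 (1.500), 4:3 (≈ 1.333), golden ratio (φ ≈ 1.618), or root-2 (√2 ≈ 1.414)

root-2

1461/1018 ≈ 1.435. Nearest candidates are root-2 (1.414, off by 0.021) and 3:2 (1.500, off by 0.065).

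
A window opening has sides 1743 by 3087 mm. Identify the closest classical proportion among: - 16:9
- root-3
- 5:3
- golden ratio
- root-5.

16:9

Ratio = 3087 / 1743 ≈ 1.771.
Distances: 16:9 1.778 (Δ 0.007); root-3 1.732 (Δ 0.039); 5:3 1.667 (Δ 0.104); golden ratio 1.618 (Δ 0.153); root-5 2.236 (Δ 0.465).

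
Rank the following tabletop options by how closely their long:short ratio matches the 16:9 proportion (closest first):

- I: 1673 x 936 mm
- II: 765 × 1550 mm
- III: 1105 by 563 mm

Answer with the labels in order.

I, III, II

Ratios: I = 1673 / 936 ≈ 1.787; II = 1550 / 765 ≈ 2.026; III = 1105 / 563 ≈ 1.963.
|Δ from 1.778|: I 0.009; II 0.248; III 0.185.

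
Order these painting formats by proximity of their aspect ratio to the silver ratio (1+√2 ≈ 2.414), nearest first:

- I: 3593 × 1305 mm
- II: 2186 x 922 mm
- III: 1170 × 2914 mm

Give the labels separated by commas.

I: 3593/1305 ≈ 2.753 → |2.753 − 2.414| = 0.339
II: 2186/922 ≈ 2.371 → |2.371 − 2.414| = 0.043
III: 2914/1170 ≈ 2.491 → |2.491 − 2.414| = 0.077

II, III, I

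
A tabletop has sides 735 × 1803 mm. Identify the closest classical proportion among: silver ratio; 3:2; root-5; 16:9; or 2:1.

silver ratio

1803/735 ≈ 2.453. Nearest candidates are silver ratio (2.414, off by 0.039) and root-5 (2.236, off by 0.217).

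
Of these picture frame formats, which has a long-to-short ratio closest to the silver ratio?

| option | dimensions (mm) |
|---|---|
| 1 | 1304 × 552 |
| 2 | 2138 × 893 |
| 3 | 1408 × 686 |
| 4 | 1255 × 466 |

2

Ratios (long/short): 1 ≈ 2.362; 2 ≈ 2.394; 3 ≈ 2.052; 4 ≈ 2.693.
silver ratio ≈ 2.414; option 2 is nearest (Δ 0.020).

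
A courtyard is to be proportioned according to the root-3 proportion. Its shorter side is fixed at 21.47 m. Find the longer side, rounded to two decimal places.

root-3 ≈ 1.73205.
Longer side = 21.47 × 1.73205 ≈ 37.1871 → 37.19 m.

37.19 m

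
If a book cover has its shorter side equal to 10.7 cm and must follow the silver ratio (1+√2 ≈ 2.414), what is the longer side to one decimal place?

silver ratio ≈ 2.41421.
Longer side = 10.7 × 2.41421 ≈ 25.832 → 25.8 cm.

25.8 cm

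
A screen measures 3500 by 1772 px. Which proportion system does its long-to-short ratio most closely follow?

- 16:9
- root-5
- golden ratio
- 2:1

3500/1772 ≈ 1.975. Nearest candidates are 2:1 (2.000, off by 0.025) and 16:9 (1.778, off by 0.197).

2:1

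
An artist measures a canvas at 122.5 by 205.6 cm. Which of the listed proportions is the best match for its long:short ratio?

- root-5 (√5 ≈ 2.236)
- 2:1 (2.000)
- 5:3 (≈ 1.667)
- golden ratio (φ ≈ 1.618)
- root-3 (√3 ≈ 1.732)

5:3

Ratio = 205.6 / 122.5 ≈ 1.678.
Distances: root-5 2.236 (Δ 0.558); 2:1 2.000 (Δ 0.322); 5:3 1.667 (Δ 0.011); golden ratio 1.618 (Δ 0.060); root-3 1.732 (Δ 0.054).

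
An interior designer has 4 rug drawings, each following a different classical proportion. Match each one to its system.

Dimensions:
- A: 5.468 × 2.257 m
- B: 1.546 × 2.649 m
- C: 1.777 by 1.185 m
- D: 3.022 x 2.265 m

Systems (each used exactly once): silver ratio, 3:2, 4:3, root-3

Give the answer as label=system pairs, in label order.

A=silver ratio, B=root-3, C=3:2, D=4:3

Ratios: A ≈ 2.423; B ≈ 1.713; C ≈ 1.500; D ≈ 1.334.
Targets: silver ratio ≈ 2.414; 3:2 ≈ 1.500; 4:3 ≈ 1.333; root-3 ≈ 1.732.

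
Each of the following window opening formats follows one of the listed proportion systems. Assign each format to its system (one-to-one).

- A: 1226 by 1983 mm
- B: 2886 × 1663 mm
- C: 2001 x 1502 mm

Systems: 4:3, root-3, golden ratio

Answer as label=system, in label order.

Ratios: A ≈ 1.617; B ≈ 1.735; C ≈ 1.332.
Targets: 4:3 ≈ 1.333; root-3 ≈ 1.732; golden ratio ≈ 1.618.

A=golden ratio, B=root-3, C=4:3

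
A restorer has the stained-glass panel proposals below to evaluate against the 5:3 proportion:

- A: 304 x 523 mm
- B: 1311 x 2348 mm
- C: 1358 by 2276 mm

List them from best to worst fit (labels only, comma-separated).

A: 523/304 ≈ 1.720 → |1.720 − 1.667| = 0.053
B: 2348/1311 ≈ 1.791 → |1.791 − 1.667| = 0.124
C: 2276/1358 ≈ 1.676 → |1.676 − 1.667| = 0.009

C, A, B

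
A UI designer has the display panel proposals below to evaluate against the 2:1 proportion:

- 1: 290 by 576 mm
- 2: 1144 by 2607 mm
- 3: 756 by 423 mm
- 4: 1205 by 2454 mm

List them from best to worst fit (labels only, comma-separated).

1, 4, 3, 2

1: 576/290 ≈ 1.986 → |1.986 − 2.000| = 0.014
2: 2607/1144 ≈ 2.279 → |2.279 − 2.000| = 0.279
3: 756/423 ≈ 1.787 → |1.787 − 2.000| = 0.213
4: 2454/1205 ≈ 2.037 → |2.037 − 2.000| = 0.037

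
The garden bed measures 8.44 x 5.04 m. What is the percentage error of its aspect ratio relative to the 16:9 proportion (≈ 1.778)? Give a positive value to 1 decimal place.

Ratio = 8.44 / 5.04 ≈ 1.6746.
Ideal 16:9 ≈ 1.7778. |1.6746 − 1.7778| / 1.7778 ≈ 5.80% → 5.8%.

5.8%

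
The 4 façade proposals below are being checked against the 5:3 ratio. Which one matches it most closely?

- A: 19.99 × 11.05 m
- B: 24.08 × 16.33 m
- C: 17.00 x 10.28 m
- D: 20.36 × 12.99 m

Target 5:3 ≈ 1.667.
A: 1.809 (Δ0.142)  B: 1.475 (Δ0.192)  C: 1.654 (Δ0.013)  D: 1.567 (Δ0.100)

C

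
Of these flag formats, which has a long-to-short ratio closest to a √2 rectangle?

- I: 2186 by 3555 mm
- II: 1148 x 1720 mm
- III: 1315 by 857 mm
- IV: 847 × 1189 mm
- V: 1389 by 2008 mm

IV

Target root-2 ≈ 1.414.
I: 1.626 (Δ0.212)  II: 1.498 (Δ0.084)  III: 1.534 (Δ0.120)  IV: 1.404 (Δ0.010)  V: 1.446 (Δ0.032)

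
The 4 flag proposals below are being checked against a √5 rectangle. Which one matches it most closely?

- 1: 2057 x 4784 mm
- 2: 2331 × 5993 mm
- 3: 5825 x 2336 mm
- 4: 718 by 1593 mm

4

Ratios (long/short): 1 ≈ 2.326; 2 ≈ 2.571; 3 ≈ 2.494; 4 ≈ 2.219.
root-5 ≈ 2.236; option 4 is nearest (Δ 0.017).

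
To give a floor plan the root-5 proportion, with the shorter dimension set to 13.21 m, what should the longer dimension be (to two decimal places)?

29.54 m

root-5 ≈ 2.23607.
Longer side = 13.21 × 2.23607 ≈ 29.5385 → 29.54 m.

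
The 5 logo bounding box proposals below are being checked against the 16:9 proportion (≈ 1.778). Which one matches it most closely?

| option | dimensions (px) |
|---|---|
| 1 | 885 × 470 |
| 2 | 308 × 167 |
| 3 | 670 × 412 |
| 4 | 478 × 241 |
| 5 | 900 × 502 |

Ratios (long/short): 1 ≈ 1.883; 2 ≈ 1.844; 3 ≈ 1.626; 4 ≈ 1.983; 5 ≈ 1.793.
16:9 ≈ 1.778; option 5 is nearest (Δ 0.015).

5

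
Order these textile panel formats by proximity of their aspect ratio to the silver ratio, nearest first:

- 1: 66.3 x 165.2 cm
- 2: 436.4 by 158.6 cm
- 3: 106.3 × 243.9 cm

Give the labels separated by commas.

1: 165.2/66.3 ≈ 2.492 → |2.492 − 2.414| = 0.078
2: 436.4/158.6 ≈ 2.752 → |2.752 − 2.414| = 0.338
3: 243.9/106.3 ≈ 2.294 → |2.294 − 2.414| = 0.120

1, 3, 2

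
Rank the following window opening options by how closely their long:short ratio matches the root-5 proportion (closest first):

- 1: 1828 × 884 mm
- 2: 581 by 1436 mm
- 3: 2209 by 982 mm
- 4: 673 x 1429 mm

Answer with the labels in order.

1: 1828/884 ≈ 2.068 → |2.068 − 2.236| = 0.168
2: 1436/581 ≈ 2.472 → |2.472 − 2.236| = 0.236
3: 2209/982 ≈ 2.249 → |2.249 − 2.236| = 0.013
4: 1429/673 ≈ 2.123 → |2.123 − 2.236| = 0.113

3, 4, 1, 2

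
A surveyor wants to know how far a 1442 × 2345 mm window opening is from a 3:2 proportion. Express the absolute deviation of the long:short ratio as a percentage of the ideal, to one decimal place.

8.4%

Ratio = 2345 / 1442 ≈ 1.6262.
Ideal 3:2 = 1.5000. |1.6262 − 1.5000| / 1.5000 ≈ 8.41% → 8.4%.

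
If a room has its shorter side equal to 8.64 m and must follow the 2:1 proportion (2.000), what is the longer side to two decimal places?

17.28 m

2:1 = 2.00000.
Longer side = 8.64 × 2.00000 ≈ 17.2800 → 17.28 m.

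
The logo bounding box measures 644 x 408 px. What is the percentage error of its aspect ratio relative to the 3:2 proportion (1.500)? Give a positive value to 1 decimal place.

Ratio = 644 / 408 ≈ 1.5784.
Ideal 3:2 = 1.5000. |1.5784 − 1.5000| / 1.5000 ≈ 5.23% → 5.2%.

5.2%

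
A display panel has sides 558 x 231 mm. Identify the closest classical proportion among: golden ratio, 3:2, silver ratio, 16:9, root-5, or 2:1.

558/231 ≈ 2.416. Nearest candidates are silver ratio (2.414, off by 0.002) and root-5 (2.236, off by 0.180).

silver ratio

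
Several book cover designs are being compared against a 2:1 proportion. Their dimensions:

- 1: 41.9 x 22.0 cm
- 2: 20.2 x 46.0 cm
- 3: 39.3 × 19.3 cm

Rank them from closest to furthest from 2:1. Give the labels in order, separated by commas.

3, 1, 2

1: 41.9/22.0 ≈ 1.905 → |1.905 − 2.000| = 0.095
2: 46.0/20.2 ≈ 2.277 → |2.277 − 2.000| = 0.277
3: 39.3/19.3 ≈ 2.036 → |2.036 − 2.000| = 0.036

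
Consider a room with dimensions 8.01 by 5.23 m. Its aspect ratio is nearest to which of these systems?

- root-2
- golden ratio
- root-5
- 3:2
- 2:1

3:2

8.01/5.23 ≈ 1.532. Nearest candidates are 3:2 (1.500, off by 0.032) and golden ratio (1.618, off by 0.086).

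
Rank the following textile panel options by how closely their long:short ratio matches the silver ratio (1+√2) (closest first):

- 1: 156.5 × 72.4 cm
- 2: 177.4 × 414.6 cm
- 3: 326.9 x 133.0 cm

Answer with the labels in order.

3, 2, 1

1: 156.5/72.4 ≈ 2.162 → |2.162 − 2.414| = 0.252
2: 414.6/177.4 ≈ 2.337 → |2.337 − 2.414| = 0.077
3: 326.9/133.0 ≈ 2.458 → |2.458 − 2.414| = 0.044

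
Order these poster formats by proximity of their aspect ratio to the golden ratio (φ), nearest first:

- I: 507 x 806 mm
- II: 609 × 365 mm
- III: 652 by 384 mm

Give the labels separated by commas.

I, II, III

Ratios: I = 806 / 507 ≈ 1.590; II = 609 / 365 ≈ 1.668; III = 652 / 384 ≈ 1.698.
|Δ from 1.618|: I 0.028; II 0.050; III 0.080.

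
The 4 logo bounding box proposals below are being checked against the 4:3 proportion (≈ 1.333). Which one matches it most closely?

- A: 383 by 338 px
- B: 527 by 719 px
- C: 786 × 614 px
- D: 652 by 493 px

D

Ratios (long/short): A ≈ 1.133; B ≈ 1.364; C ≈ 1.280; D ≈ 1.323.
4:3 ≈ 1.333; option D is nearest (Δ 0.010).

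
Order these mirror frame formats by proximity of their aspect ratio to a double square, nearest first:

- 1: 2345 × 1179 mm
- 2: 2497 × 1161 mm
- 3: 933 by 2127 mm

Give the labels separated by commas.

Ratios: 1 = 2345 / 1179 ≈ 1.989; 2 = 2497 / 1161 ≈ 2.151; 3 = 2127 / 933 ≈ 2.280.
|Δ from 2.000|: 1 0.011; 2 0.151; 3 0.280.

1, 2, 3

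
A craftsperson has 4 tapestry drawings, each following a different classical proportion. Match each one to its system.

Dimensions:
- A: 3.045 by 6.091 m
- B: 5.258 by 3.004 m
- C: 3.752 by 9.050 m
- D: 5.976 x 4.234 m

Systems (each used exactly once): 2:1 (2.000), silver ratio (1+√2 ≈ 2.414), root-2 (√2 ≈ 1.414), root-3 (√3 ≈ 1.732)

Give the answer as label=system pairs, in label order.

A=2:1, B=root-3, C=silver ratio, D=root-2

Ratios: A ≈ 2.000; B ≈ 1.750; C ≈ 2.412; D ≈ 1.411.
Targets: 2:1 ≈ 2.000; silver ratio ≈ 2.414; root-2 ≈ 1.414; root-3 ≈ 1.732.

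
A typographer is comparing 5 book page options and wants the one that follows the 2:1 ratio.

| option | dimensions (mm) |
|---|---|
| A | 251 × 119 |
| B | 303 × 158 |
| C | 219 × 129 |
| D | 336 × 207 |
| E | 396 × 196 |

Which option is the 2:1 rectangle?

E

Ratios (long/short): A ≈ 2.109; B ≈ 1.918; C ≈ 1.698; D ≈ 1.623; E ≈ 2.020.
2:1 ≈ 2.000; option E is nearest (Δ 0.020).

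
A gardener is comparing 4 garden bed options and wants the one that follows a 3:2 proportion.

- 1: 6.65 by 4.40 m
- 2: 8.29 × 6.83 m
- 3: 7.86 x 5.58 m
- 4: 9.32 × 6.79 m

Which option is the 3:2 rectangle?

Ratios (long/short): 1 ≈ 1.511; 2 ≈ 1.214; 3 ≈ 1.409; 4 ≈ 1.373.
3:2 ≈ 1.500; option 1 is nearest (Δ 0.011).

1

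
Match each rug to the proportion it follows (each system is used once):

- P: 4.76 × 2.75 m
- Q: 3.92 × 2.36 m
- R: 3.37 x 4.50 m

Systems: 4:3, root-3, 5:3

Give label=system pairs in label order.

P=root-3, Q=5:3, R=4:3

P = 4.76/2.75 ≈ 1.731 → root-3 (1.732)
Q = 3.92/2.36 ≈ 1.661 → 5:3 (1.667)
R = 4.50/3.37 ≈ 1.335 → 4:3 (1.333)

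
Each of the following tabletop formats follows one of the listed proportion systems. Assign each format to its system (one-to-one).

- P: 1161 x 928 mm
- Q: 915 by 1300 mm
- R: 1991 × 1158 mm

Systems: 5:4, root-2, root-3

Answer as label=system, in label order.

Ratios: P ≈ 1.251; Q ≈ 1.421; R ≈ 1.719.
Targets: 5:4 ≈ 1.250; root-2 ≈ 1.414; root-3 ≈ 1.732.

P=5:4, Q=root-2, R=root-3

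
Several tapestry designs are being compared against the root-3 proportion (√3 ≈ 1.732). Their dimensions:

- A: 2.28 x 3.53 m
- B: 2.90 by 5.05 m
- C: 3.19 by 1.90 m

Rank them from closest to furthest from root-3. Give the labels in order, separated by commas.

B, C, A

A: 3.53/2.28 ≈ 1.548 → |1.548 − 1.732| = 0.184
B: 5.05/2.90 ≈ 1.741 → |1.741 − 1.732| = 0.009
C: 3.19/1.90 ≈ 1.679 → |1.679 − 1.732| = 0.053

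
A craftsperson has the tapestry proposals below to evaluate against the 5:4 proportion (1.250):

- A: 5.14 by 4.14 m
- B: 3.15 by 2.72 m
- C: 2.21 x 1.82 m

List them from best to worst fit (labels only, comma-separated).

A, C, B

A: 5.14/4.14 ≈ 1.242 → |1.242 − 1.250| = 0.008
B: 3.15/2.72 ≈ 1.158 → |1.158 − 1.250| = 0.092
C: 2.21/1.82 ≈ 1.214 → |1.214 − 1.250| = 0.036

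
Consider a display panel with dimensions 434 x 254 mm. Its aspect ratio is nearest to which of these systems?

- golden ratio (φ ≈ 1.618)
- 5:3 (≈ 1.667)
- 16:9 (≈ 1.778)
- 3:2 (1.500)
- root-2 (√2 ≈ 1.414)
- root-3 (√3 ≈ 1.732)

434/254 ≈ 1.709. Nearest candidates are root-3 (1.732, off by 0.023) and 5:3 (1.667, off by 0.042).

root-3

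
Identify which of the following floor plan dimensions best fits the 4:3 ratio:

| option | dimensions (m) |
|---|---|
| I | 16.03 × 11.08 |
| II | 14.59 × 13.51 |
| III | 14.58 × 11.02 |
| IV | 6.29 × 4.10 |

III

Ratios (long/short): I ≈ 1.447; II ≈ 1.080; III ≈ 1.323; IV ≈ 1.534.
4:3 ≈ 1.333; option III is nearest (Δ 0.010).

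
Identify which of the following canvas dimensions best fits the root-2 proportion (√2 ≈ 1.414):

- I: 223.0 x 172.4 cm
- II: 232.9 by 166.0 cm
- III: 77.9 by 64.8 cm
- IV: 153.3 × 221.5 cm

II

Ratios (long/short): I ≈ 1.294; II ≈ 1.403; III ≈ 1.202; IV ≈ 1.445.
root-2 ≈ 1.414; option II is nearest (Δ 0.011).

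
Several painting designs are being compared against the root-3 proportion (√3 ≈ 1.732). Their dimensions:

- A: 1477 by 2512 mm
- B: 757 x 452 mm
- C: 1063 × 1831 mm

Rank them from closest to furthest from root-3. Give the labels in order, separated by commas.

Ratios: A = 2512 / 1477 ≈ 1.701; B = 757 / 452 ≈ 1.675; C = 1831 / 1063 ≈ 1.722.
|Δ from 1.732|: A 0.031; B 0.057; C 0.010.

C, A, B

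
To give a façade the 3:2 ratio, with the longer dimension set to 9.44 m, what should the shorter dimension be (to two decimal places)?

6.29 m

3:2 = 1.50000.
Shorter side = 9.44 ÷ 1.50000 ≈ 6.2933 → 6.29 m.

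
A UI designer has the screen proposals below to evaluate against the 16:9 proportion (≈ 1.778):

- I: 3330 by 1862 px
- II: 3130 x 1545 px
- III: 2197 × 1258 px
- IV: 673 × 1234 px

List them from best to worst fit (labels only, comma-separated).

Ratios: I = 3330 / 1862 ≈ 1.788; II = 3130 / 1545 ≈ 2.026; III = 2197 / 1258 ≈ 1.746; IV = 1234 / 673 ≈ 1.834.
|Δ from 1.778|: I 0.010; II 0.248; III 0.032; IV 0.056.

I, III, IV, II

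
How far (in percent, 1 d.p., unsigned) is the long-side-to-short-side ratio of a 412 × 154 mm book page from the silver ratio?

10.8%

Ratio = 412 / 154 ≈ 2.6753.
Ideal silver ratio ≈ 2.4142. |2.6753 − 2.4142| / 2.4142 ≈ 10.82% → 10.8%.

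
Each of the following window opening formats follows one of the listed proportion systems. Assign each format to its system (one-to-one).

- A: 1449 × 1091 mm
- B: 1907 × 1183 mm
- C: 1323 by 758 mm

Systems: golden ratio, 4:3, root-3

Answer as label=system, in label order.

Ratios: A ≈ 1.328; B ≈ 1.612; C ≈ 1.745.
Targets: golden ratio ≈ 1.618; 4:3 ≈ 1.333; root-3 ≈ 1.732.

A=4:3, B=golden ratio, C=root-3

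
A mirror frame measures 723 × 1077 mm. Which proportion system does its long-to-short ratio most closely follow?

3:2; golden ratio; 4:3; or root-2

Ratio = 1077 / 723 ≈ 1.490.
Distances: 3:2 1.500 (Δ 0.010); golden ratio 1.618 (Δ 0.128); 4:3 1.333 (Δ 0.157); root-2 1.414 (Δ 0.076).

3:2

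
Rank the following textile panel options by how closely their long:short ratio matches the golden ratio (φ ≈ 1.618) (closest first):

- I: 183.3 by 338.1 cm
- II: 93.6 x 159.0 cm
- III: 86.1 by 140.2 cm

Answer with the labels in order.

III, II, I

I: 338.1/183.3 ≈ 1.845 → |1.845 − 1.618| = 0.227
II: 159.0/93.6 ≈ 1.699 → |1.699 − 1.618| = 0.081
III: 140.2/86.1 ≈ 1.628 → |1.628 − 1.618| = 0.010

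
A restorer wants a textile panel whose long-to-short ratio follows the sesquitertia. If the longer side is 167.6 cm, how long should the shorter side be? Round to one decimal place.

125.7 cm

4:3 ≈ 1.33333.
Shorter side = 167.6 ÷ 1.33333 ≈ 125.700 → 125.7 cm.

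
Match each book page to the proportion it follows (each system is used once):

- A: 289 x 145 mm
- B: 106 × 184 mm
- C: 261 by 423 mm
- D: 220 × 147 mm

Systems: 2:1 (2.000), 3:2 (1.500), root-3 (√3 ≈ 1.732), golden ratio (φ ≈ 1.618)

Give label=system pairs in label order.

Ratios: A ≈ 1.993; B ≈ 1.736; C ≈ 1.621; D ≈ 1.497.
Targets: 2:1 ≈ 2.000; 3:2 ≈ 1.500; root-3 ≈ 1.732; golden ratio ≈ 1.618.

A=2:1, B=root-3, C=golden ratio, D=3:2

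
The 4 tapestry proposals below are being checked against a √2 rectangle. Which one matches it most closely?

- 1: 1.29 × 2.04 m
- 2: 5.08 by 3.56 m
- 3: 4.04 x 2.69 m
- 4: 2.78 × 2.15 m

2

Target root-2 ≈ 1.414.
1: 1.581 (Δ0.167)  2: 1.427 (Δ0.013)  3: 1.502 (Δ0.088)  4: 1.293 (Δ0.121)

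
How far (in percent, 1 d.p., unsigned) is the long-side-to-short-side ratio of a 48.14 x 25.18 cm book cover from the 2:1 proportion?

4.4%

Ratio = 48.14 / 25.18 ≈ 1.9118.
Ideal 2:1 = 2.0000. |1.9118 − 2.0000| / 2.0000 ≈ 4.41% → 4.4%.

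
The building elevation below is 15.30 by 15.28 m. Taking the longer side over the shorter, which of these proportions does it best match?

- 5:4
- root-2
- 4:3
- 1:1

1:1

15.30/15.28 ≈ 1.001. Nearest candidates are 1:1 (1.000, off by 0.001) and 5:4 (1.250, off by 0.249).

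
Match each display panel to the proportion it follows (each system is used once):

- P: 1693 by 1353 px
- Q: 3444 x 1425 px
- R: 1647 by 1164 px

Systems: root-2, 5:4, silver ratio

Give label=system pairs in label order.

P=5:4, Q=silver ratio, R=root-2

Ratios: P ≈ 1.251; Q ≈ 2.417; R ≈ 1.415.
Targets: root-2 ≈ 1.414; 5:4 ≈ 1.250; silver ratio ≈ 2.414.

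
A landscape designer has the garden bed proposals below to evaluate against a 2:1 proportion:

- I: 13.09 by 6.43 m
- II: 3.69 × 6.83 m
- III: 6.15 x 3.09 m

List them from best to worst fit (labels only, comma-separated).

III, I, II

I: 13.09/6.43 ≈ 2.036 → |2.036 − 2.000| = 0.036
II: 6.83/3.69 ≈ 1.851 → |1.851 − 2.000| = 0.149
III: 6.15/3.09 ≈ 1.990 → |1.990 − 2.000| = 0.010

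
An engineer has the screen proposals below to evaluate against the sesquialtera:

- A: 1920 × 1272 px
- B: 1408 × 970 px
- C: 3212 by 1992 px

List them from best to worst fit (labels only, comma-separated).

A: 1920/1272 ≈ 1.509 → |1.509 − 1.500| = 0.009
B: 1408/970 ≈ 1.452 → |1.452 − 1.500| = 0.048
C: 3212/1992 ≈ 1.612 → |1.612 − 1.500| = 0.112

A, B, C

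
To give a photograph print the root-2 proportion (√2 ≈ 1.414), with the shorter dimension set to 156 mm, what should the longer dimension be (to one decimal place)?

220.6 mm

root-2 ≈ 1.41421.
Longer side = 156 × 1.41421 ≈ 220.617 → 220.6 mm.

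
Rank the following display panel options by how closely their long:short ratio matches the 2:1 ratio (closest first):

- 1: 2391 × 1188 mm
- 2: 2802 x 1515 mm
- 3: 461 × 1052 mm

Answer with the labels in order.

1, 2, 3

1: 2391/1188 ≈ 2.013 → |2.013 − 2.000| = 0.013
2: 2802/1515 ≈ 1.850 → |1.850 − 2.000| = 0.150
3: 1052/461 ≈ 2.282 → |2.282 − 2.000| = 0.282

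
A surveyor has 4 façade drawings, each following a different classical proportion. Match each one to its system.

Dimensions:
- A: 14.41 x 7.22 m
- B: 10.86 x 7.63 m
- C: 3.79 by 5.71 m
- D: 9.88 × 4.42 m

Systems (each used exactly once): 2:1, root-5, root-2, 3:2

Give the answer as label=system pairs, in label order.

A=2:1, B=root-2, C=3:2, D=root-5

Ratios: A ≈ 1.996; B ≈ 1.423; C ≈ 1.507; D ≈ 2.235.
Targets: 2:1 ≈ 2.000; root-5 ≈ 2.236; root-2 ≈ 1.414; 3:2 ≈ 1.500.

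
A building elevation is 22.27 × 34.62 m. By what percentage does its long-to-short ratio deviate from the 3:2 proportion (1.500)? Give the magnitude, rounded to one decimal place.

Ratio = 34.62 / 22.27 ≈ 1.5546.
Ideal 3:2 = 1.5000. |1.5546 − 1.5000| / 1.5000 ≈ 3.64% → 3.6%.

3.6%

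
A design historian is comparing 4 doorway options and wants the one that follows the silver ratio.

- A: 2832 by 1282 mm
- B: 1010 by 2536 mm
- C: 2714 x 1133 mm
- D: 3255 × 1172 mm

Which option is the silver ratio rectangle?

Target silver ratio ≈ 2.414.
A: 2.209 (Δ0.205)  B: 2.511 (Δ0.097)  C: 2.395 (Δ0.019)  D: 2.777 (Δ0.363)

C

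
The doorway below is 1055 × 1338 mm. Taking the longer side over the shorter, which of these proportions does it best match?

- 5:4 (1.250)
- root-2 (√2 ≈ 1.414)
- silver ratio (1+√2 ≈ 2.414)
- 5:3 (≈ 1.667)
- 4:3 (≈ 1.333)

5:4

Ratio = 1338 / 1055 ≈ 1.268.
Distances: 5:4 1.250 (Δ 0.018); root-2 1.414 (Δ 0.146); silver ratio 2.414 (Δ 1.146); 5:3 1.667 (Δ 0.399); 4:3 1.333 (Δ 0.065).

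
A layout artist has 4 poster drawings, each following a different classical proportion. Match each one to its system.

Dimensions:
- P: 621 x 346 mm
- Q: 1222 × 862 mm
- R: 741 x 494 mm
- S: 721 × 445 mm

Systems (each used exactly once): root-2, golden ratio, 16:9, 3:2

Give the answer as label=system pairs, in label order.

P=16:9, Q=root-2, R=3:2, S=golden ratio

Ratios: P ≈ 1.795; Q ≈ 1.418; R ≈ 1.500; S ≈ 1.620.
Targets: root-2 ≈ 1.414; golden ratio ≈ 1.618; 16:9 ≈ 1.778; 3:2 ≈ 1.500.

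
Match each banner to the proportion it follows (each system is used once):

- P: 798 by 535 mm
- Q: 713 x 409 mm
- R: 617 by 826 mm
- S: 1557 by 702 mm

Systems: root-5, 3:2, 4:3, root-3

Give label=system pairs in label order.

P = 798/535 ≈ 1.492 → 3:2 (1.500)
Q = 713/409 ≈ 1.743 → root-3 (1.732)
R = 826/617 ≈ 1.339 → 4:3 (1.333)
S = 1557/702 ≈ 2.218 → root-5 (2.236)

P=3:2, Q=root-3, R=4:3, S=root-5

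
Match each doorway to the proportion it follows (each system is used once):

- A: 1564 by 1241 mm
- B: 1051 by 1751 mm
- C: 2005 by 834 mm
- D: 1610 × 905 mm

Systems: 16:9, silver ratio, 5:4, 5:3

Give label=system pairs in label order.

A=5:4, B=5:3, C=silver ratio, D=16:9

Ratios: A ≈ 1.260; B ≈ 1.666; C ≈ 2.404; D ≈ 1.779.
Targets: 16:9 ≈ 1.778; silver ratio ≈ 2.414; 5:4 ≈ 1.250; 5:3 ≈ 1.667.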